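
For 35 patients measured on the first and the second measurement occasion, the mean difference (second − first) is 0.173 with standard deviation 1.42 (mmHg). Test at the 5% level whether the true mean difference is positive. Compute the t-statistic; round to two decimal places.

0.72

H0: μ_d = 0; H1: μ_d > 0 (paired t-test on the differences, right-tailed).
t = d̄/(s_d/√n) = 0.173/(1.42/√35) = 0.72
df = n − 1 = 34
p-value = P(T ≥ 0.72) ≈ 0.2380
Since p ≈ 0.2380 > α = 0.05, fail to reject H0; the data do not provide sufficient evidence against H0.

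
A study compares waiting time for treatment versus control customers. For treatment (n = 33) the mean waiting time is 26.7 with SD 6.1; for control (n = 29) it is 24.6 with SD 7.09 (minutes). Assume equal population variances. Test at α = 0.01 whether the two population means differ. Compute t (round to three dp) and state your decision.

Let group 1 = treatment, group 2 = control. H0: μ_1 = μ_2; H1: μ_1 ≠ μ_2 (two-sample pooled-variance t-test, two-sided).
s_p² = [(33−1)·6.1² + (29−1)·7.09²]/(33+29−2) = 43.3038
t = (26.7 − 24.6)/√[43.3038·(1/33 + 1/29)] = 1.254
df = n₁ + n₂ − 2 = 60
Two-sided p-value ≈ 0.2148
Since p ≈ 0.2148 > α = 0.01, fail to reject H0; the data do not provide sufficient evidence against H0.

t = 1.254; fail to reject H0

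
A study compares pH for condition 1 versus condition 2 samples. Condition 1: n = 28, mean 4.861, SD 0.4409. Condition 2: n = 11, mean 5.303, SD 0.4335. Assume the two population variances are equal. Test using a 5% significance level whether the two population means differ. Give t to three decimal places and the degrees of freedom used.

t = -2.830, df = 37

Let group 1 = condition 1, group 2 = condition 2. H0: μ_1 = μ_2; H1: μ_1 ≠ μ_2 (two-sample pooled-variance t-test, two-sided).
s_p² = [(28−1)·0.4409² + (11−1)·0.4335²]/(28+11−2) = 0.192644
t = (4.861 − 5.303)/√[0.192644·(1/28 + 1/11)] = -2.830
df = n₁ + n₂ − 2 = 37
Two-sided p-value ≈ 0.007
Since p ≈ 0.007 < α = 0.05, reject H0; the data support H1.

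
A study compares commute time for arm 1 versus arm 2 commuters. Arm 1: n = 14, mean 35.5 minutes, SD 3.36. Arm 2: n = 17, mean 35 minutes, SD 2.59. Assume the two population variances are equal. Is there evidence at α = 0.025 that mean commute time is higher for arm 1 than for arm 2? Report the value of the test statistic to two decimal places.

Let group 1 = arm 1, group 2 = arm 2. H0: μ_1 = μ_2; H1: μ_1 > μ_2 (two-sample pooled-variance t-test, right-tailed).
s_p² = [(14−1)·3.36² + (17−1)·2.59²]/(14+17−2) = 8.76188
t = (35.5 − 35)/√[8.76188·(1/14 + 1/17)] = 0.47
df = n₁ + n₂ − 2 = 29
p-value = P(T ≥ 0.47) ≈ 0.322
Since p ≈ 0.322 > α = 0.025, fail to reject H0; the data do not provide sufficient evidence against H0.

0.47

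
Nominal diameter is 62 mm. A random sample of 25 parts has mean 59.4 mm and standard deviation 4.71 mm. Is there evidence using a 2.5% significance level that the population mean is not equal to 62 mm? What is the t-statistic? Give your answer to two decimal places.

H0: μ = 62; H1: μ ≠ 62 (one-sample t-test, two-sided).
t = (x̄ − μ₀)/(s/√n) = (59.4 − 62)/(4.71/√25) = -2.76
df = n − 1 = 24
Two-sided p-value ≈ 0.011
Since p ≈ 0.011 < α = 0.025, reject H0; the evidence is statistically significant.

-2.76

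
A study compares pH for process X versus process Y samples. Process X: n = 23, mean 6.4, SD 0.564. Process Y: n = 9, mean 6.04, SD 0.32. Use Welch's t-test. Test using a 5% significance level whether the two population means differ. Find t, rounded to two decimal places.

2.27

Let group 1 = process X, group 2 = process Y. H0: μ_1 = μ_2; H1: μ_1 ≠ μ_2 (Welch's two-sample t-test, two-sided).
t = (x̄_1 − x̄_2)/√(s_1²/n_1 + s_2²/n_2) = (6.4 − 6.04)/√(0.564²/23 + 0.32²/9) = 2.27
Welch–Satterthwaite df ≈ 25.54
Two-sided p-value ≈ 0.032
Since p ≈ 0.032 < α = 0.05, reject H0; the data support H1.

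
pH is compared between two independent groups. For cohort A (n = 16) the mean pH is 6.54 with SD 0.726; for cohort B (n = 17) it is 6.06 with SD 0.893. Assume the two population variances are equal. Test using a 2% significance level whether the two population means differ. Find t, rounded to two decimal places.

1.69

Let group 1 = cohort A, group 2 = cohort B. H0: μ_1 = μ_2; H1: μ_1 ≠ μ_2 (two-sample pooled-variance t-test, two-sided).
s_p² = [(16−1)·0.726² + (17−1)·0.893²]/(16+17−2) = 0.666623
t = (6.54 − 6.06)/√[0.666623·(1/16 + 1/17)] = 1.69
df = n₁ + n₂ − 2 = 31
Two-sided p-value ≈ 0.101
Since p ≈ 0.101 > α = 0.02, fail to reject H0; the evidence is not statistically significant.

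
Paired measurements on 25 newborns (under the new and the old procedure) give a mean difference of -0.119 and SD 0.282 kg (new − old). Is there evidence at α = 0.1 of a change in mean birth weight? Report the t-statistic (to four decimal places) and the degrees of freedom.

H0: μ_d = 0; H1: μ_d ≠ 0 (paired t-test on the differences, two-sided).
t = d̄/(s_d/√n) = -0.119/(0.282/√25) = -2.1099
df = n − 1 = 24
Two-sided p-value ≈ 0.0455
Since p ≈ 0.0455 < α = 0.1, reject H0; the data support H1.

t = -2.1099, df = 24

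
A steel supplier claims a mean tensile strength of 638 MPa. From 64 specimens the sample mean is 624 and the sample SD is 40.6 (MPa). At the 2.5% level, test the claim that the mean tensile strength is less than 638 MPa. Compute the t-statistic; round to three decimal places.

-2.759

H0: μ = 638; H1: μ < 638 (one-sample t-test, left-tailed).
t = (x̄ − μ₀)/(s/√n) = (624 − 638)/(40.6/√64) = -2.759
df = n − 1 = 63
p-value = P(T ≤ -2.759) ≈ 0.0038
Since p ≈ 0.0038 < α = 0.025, reject H0; the evidence is statistically significant.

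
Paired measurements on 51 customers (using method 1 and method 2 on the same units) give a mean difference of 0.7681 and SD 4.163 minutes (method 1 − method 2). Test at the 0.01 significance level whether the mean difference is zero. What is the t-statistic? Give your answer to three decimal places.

1.318

H0: μ_d = 0; H1: μ_d ≠ 0 (paired t-test on the differences, two-sided).
t = d̄/(s_d/√n) = 0.7681/(4.163/√51) = 1.318
df = n − 1 = 50
Two-sided p-value ≈ 0.194
Since p ≈ 0.194 > α = 0.01, fail to reject H0; the data do not provide sufficient evidence against H0.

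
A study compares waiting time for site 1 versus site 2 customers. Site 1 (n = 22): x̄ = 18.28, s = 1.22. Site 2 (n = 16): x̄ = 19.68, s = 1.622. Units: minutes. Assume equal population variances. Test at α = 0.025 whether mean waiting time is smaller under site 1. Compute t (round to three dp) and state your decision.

Let group 1 = site 1, group 2 = site 2. H0: μ_1 = μ_2; H1: μ_1 < μ_2 (two-sample pooled-variance t-test, left-tailed).
s_p² = [(22−1)·1.22² + (16−1)·1.622²]/(22+16−2) = 1.96444
t = (18.28 − 19.68)/√[1.96444·(1/22 + 1/16)] = -3.040
df = n₁ + n₂ − 2 = 36
p-value = P(T ≤ -3.040) ≈ 0.0022
Since p ≈ 0.0022 < α = 0.025, reject H0; the evidence is statistically significant.

t = -3.040; reject H0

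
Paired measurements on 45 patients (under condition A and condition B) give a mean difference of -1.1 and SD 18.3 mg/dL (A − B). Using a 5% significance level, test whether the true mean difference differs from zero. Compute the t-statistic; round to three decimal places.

-0.403

H0: μ_d = 0; H1: μ_d ≠ 0 (paired t-test on the differences, two-sided).
t = d̄/(s_d/√n) = -1.1/(18.3/√45) = -0.403
df = n − 1 = 44
Two-sided p-value ≈ 0.6887
Since p ≈ 0.6887 > α = 0.05, fail to reject H0; the evidence is not statistically significant.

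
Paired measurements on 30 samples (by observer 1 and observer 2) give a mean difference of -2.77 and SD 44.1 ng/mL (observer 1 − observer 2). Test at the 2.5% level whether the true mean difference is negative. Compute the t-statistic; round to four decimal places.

H0: μ_d = 0; H1: μ_d < 0 (paired t-test on the differences, left-tailed).
t = d̄/(s_d/√n) = -2.77/(44.1/√30) = -0.3440
df = n − 1 = 29
p-value = P(T ≤ -0.3440) ≈ 0.367
Since p ≈ 0.367 > α = 0.025, fail to reject H0; the evidence is not statistically significant.

-0.3440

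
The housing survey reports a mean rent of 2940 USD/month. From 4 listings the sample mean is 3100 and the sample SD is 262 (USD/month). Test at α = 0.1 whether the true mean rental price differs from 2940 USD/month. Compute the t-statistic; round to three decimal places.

H0: μ = 2940; H1: μ ≠ 2940 (one-sample t-test, two-sided).
t = (x̄ − μ₀)/(s/√n) = (3100 − 2940)/(262/√4) = 1.221
df = n − 1 = 3
Two-sided p-value ≈ 0.3092
Since p ≈ 0.3092 > α = 0.1, fail to reject H0; the data do not provide sufficient evidence against H0.

1.221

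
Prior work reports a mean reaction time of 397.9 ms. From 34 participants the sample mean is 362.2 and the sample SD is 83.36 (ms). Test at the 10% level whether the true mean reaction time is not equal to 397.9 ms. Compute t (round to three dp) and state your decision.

H0: μ = 397.9; H1: μ ≠ 397.9 (one-sample t-test, two-sided).
t = (x̄ − μ₀)/(s/√n) = (362.2 − 397.9)/(83.36/√34) = -2.497
df = n − 1 = 33
Two-sided p-value ≈ 0.0177
Since p ≈ 0.0177 < α = 0.1, reject H0; the data support H1.

t = -2.497; reject H0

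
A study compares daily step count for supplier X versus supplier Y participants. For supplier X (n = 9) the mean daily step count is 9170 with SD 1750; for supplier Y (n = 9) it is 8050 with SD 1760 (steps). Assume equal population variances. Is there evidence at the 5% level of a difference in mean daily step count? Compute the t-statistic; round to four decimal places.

Let group 1 = supplier X, group 2 = supplier Y. H0: μ_1 = μ_2; H1: μ_1 ≠ μ_2 (two-sample pooled-variance t-test, two-sided).
s_p² = [(9−1)·1750² + (9−1)·1760²]/(9+9−2) = 3080050
t = (9170 − 8050)/√[3080050·(1/9 + 1/9)] = 1.3538
df = n₁ + n₂ − 2 = 16
Two-sided p-value ≈ 0.195
Since p ≈ 0.195 > α = 0.05, fail to reject H0; the data do not provide sufficient evidence against H0.

1.3538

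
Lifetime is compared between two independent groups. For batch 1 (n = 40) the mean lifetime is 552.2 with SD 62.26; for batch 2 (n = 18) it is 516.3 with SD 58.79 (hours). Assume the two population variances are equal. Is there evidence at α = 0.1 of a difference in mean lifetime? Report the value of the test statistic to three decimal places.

2.066

Let group 1 = batch 1, group 2 = batch 2. H0: μ_1 = μ_2; H1: μ_1 ≠ μ_2 (two-sample pooled-variance t-test, two-sided).
s_p² = [(40−1)·62.26² + (18−1)·58.79²]/(40+18−2) = 3748.79
t = (552.2 − 516.3)/√[3748.79·(1/40 + 1/18)] = 2.066
df = n₁ + n₂ − 2 = 56
Two-sided p-value ≈ 0.0435
Since p ≈ 0.0435 < α = 0.1, reject H0; the evidence is statistically significant.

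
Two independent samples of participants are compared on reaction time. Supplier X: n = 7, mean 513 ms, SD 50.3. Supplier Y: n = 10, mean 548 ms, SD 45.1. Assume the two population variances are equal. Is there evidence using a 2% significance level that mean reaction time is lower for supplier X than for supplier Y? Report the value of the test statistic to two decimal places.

-1.50

Let group 1 = supplier X, group 2 = supplier Y. H0: μ_1 = μ_2; H1: μ_1 < μ_2 (two-sample pooled-variance t-test, left-tailed).
s_p² = [(7−1)·50.3² + (10−1)·45.1²]/(7+10−2) = 2232.44
t = (513 − 548)/√[2232.44·(1/7 + 1/10)] = -1.50
df = n₁ + n₂ − 2 = 15
p-value = P(T ≤ -1.50) ≈ 0.0768
Since p ≈ 0.0768 > α = 0.02, fail to reject H0; the data do not provide sufficient evidence against H0.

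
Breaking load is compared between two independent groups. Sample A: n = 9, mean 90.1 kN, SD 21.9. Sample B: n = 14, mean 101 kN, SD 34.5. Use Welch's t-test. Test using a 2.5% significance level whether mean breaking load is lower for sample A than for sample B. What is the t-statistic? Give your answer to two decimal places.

-0.93

Let group 1 = sample A, group 2 = sample B. H0: μ_1 = μ_2; H1: μ_1 < μ_2 (Welch's two-sample t-test, left-tailed).
t = (x̄_1 − x̄_2)/√(s_1²/n_1 + s_2²/n_2) = (90.1 − 101)/√(21.9²/9 + 34.5²/14) = -0.93
Welch–Satterthwaite df ≈ 21.00
p-value = P(T ≤ -0.93) ≈ 0.182
Since p ≈ 0.182 > α = 0.025, fail to reject H0; the data do not provide sufficient evidence against H0.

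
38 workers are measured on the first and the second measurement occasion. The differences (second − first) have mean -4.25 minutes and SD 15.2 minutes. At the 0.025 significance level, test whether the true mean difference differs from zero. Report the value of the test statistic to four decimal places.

-1.7236

H0: μ_d = 0; H1: μ_d ≠ 0 (paired t-test on the differences, two-sided).
t = d̄/(s_d/√n) = -4.25/(15.2/√38) = -1.7236
df = n − 1 = 37
Two-sided p-value ≈ 0.0931
Since p ≈ 0.0931 > α = 0.025, fail to reject H0; the evidence is not statistically significant.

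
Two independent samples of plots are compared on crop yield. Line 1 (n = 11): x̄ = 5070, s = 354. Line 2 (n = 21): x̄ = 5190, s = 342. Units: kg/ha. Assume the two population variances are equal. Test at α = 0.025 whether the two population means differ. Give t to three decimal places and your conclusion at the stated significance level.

t = -0.932; fail to reject H0

Let group 1 = line 1, group 2 = line 2. H0: μ_1 = μ_2; H1: μ_1 ≠ μ_2 (two-sample pooled-variance t-test, two-sided).
s_p² = [(11−1)·354² + (21−1)·342²]/(11+21−2) = 119748
t = (5070 − 5190)/√[119748·(1/11 + 1/21)] = -0.932
df = n₁ + n₂ − 2 = 30
Two-sided p-value ≈ 0.3589
Since p ≈ 0.3589 > α = 0.025, fail to reject H0; the data do not provide sufficient evidence against H0.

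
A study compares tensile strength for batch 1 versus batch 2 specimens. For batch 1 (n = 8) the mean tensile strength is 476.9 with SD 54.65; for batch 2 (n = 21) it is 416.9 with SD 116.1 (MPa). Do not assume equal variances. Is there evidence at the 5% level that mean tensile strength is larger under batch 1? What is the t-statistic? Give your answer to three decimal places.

Let group 1 = batch 1, group 2 = batch 2. H0: μ_1 = μ_2; H1: μ_1 > μ_2 (Welch's two-sample t-test, right-tailed).
t = (x̄_1 − x̄_2)/√(s_1²/n_1 + s_2²/n_2) = (476.9 − 416.9)/√(54.65²/8 + 116.1²/21) = 1.883
Welch–Satterthwaite df ≈ 25.44
p-value = P(T ≥ 1.883) ≈ 0.0356
Since p ≈ 0.0356 < α = 0.05, reject H0; the evidence is statistically significant.

1.883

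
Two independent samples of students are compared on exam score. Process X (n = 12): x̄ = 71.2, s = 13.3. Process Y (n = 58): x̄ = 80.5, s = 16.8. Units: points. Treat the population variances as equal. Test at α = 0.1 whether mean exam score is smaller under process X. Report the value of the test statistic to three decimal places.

Let group 1 = process X, group 2 = process Y. H0: μ_1 = μ_2; H1: μ_1 < μ_2 (two-sample pooled-variance t-test, left-tailed).
s_p² = [(12−1)·13.3² + (58−1)·16.8²]/(12+58−2) = 265.198
t = (71.2 − 80.5)/√[265.198·(1/12 + 1/58)] = -1.801
df = n₁ + n₂ − 2 = 68
p-value = P(T ≤ -1.801) ≈ 0.038
Since p ≈ 0.038 < α = 0.1, reject H0; the evidence is statistically significant.

-1.801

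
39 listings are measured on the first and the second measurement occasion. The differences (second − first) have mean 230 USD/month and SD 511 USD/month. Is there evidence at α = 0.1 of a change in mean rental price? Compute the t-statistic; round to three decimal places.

2.811

H0: μ_d = 0; H1: μ_d ≠ 0 (paired t-test on the differences, two-sided).
t = d̄/(s_d/√n) = 230/(511/√39) = 2.811
df = n − 1 = 38
Two-sided p-value ≈ 0.0078
Since p ≈ 0.0078 < α = 0.1, reject H0; the data support H1.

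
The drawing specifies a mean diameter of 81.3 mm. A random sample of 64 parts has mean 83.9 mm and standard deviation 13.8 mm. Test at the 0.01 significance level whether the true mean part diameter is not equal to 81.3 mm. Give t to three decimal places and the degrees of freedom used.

t = 1.507, df = 63

H0: μ = 81.3; H1: μ ≠ 81.3 (one-sample t-test, two-sided).
t = (x̄ − μ₀)/(s/√n) = (83.9 − 81.3)/(13.8/√64) = 1.507
df = n − 1 = 63
Two-sided p-value ≈ 0.137
Since p ≈ 0.137 > α = 0.01, fail to reject H0; the evidence is not statistically significant.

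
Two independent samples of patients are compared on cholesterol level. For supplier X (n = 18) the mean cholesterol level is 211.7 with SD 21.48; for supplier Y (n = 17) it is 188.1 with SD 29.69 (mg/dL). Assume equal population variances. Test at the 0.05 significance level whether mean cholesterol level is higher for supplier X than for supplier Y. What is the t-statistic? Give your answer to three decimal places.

2.706

Let group 1 = supplier X, group 2 = supplier Y. H0: μ_1 = μ_2; H1: μ_1 > μ_2 (two-sample pooled-variance t-test, right-tailed).
s_p² = [(18−1)·21.48² + (17−1)·29.69²]/(18+17−2) = 665.078
t = (211.7 − 188.1)/√[665.078·(1/18 + 1/17)] = 2.706
df = n₁ + n₂ − 2 = 33
p-value = P(T ≥ 2.706) ≈ 0.0053
Since p ≈ 0.0053 < α = 0.05, reject H0; the evidence is statistically significant.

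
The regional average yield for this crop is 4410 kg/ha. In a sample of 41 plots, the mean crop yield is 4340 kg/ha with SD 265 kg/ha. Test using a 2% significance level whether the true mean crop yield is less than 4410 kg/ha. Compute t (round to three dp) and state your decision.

H0: μ = 4410; H1: μ < 4410 (one-sample t-test, left-tailed).
t = (x̄ − μ₀)/(s/√n) = (4340 − 4410)/(265/√41) = -1.691
df = n − 1 = 40
p-value = P(T ≤ -1.691) ≈ 0.0493
Since p ≈ 0.0493 > α = 0.02, fail to reject H0; the evidence is not statistically significant.

t = -1.691; fail to reject H0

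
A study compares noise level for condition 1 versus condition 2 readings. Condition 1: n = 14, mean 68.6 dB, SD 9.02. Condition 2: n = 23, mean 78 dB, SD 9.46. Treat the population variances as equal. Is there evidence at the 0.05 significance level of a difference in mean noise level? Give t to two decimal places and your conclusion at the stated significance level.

Let group 1 = condition 1, group 2 = condition 2. H0: μ_1 = μ_2; H1: μ_1 ≠ μ_2 (two-sample pooled-variance t-test, two-sided).
s_p² = [(14−1)·9.02² + (23−1)·9.46²]/(14+23−2) = 86.4714
t = (68.6 − 78)/√[86.4714·(1/14 + 1/23)] = -2.98
df = n₁ + n₂ − 2 = 35
Two-sided p-value ≈ 0.005
Since p ≈ 0.005 < α = 0.05, reject H0; the data support H1.

t = -2.98; reject H0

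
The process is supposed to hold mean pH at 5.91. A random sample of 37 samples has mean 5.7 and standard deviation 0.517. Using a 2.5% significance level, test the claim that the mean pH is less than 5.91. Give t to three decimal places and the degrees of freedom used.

H0: μ = 5.91; H1: μ < 5.91 (one-sample t-test, left-tailed).
t = (x̄ − μ₀)/(s/√n) = (5.7 − 5.91)/(0.517/√37) = -2.471
df = n − 1 = 36
p-value = P(T ≤ -2.471) ≈ 0.0092
Since p ≈ 0.0092 < α = 0.025, reject H0; the data support H1.

t = -2.471, df = 36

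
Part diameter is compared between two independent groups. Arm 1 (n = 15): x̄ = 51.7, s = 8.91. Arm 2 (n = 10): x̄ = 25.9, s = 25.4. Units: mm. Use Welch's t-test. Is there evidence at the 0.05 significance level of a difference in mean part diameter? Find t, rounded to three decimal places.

Let group 1 = arm 1, group 2 = arm 2. H0: μ_1 = μ_2; H1: μ_1 ≠ μ_2 (Welch's two-sample t-test, two-sided).
t = (x̄_1 − x̄_2)/√(s_1²/n_1 + s_2²/n_2) = (51.7 − 25.9)/√(8.91²/15 + 25.4²/10) = 3.088
Welch–Satterthwaite df ≈ 10.49
Two-sided p-value ≈ 0.0109
Since p ≈ 0.0109 < α = 0.05, reject H0; the evidence is statistically significant.

3.088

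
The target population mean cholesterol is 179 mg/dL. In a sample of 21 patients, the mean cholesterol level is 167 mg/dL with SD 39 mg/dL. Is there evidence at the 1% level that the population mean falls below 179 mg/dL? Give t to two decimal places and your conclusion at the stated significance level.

t = -1.41; fail to reject H0

H0: μ = 179; H1: μ < 179 (one-sample t-test, left-tailed).
t = (x̄ − μ₀)/(s/√n) = (167 − 179)/(39/√21) = -1.41
df = n − 1 = 20
p-value = P(T ≤ -1.41) ≈ 0.0869
Since p ≈ 0.0869 > α = 0.01, fail to reject H0; the evidence is not statistically significant.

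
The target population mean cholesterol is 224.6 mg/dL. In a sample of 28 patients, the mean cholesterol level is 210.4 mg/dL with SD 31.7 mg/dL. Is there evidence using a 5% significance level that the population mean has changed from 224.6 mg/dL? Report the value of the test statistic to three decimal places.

H0: μ = 224.6; H1: μ ≠ 224.6 (one-sample t-test, two-sided).
t = (x̄ − μ₀)/(s/√n) = (210.4 − 224.6)/(31.7/√28) = -2.370
df = n − 1 = 27
Two-sided p-value ≈ 0.025
Since p ≈ 0.025 < α = 0.05, reject H0; the evidence is statistically significant.

-2.370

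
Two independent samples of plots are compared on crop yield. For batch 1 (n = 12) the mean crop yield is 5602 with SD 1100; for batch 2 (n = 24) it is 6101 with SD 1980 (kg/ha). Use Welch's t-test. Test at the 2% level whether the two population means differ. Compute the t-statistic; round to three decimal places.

Let group 1 = batch 1, group 2 = batch 2. H0: μ_1 = μ_2; H1: μ_1 ≠ μ_2 (Welch's two-sample t-test, two-sided).
t = (x̄_1 − x̄_2)/√(s_1²/n_1 + s_2²/n_2) = (5602 − 6101)/√(1100²/12 + 1980²/24) = -0.971
Welch–Satterthwaite df ≈ 33.48
Two-sided p-value ≈ 0.339
Since p ≈ 0.339 > α = 0.02, fail to reject H0; the evidence is not statistically significant.

-0.971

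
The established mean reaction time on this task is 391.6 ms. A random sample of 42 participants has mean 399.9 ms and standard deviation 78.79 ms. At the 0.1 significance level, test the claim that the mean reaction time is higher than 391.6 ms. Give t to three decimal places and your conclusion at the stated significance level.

t = 0.683; fail to reject H0

H0: μ = 391.6; H1: μ > 391.6 (one-sample t-test, right-tailed).
t = (x̄ − μ₀)/(s/√n) = (399.9 − 391.6)/(78.79/√42) = 0.683
df = n − 1 = 41
p-value = P(T ≥ 0.683) ≈ 0.2493
Since p ≈ 0.2493 > α = 0.1, fail to reject H0; the data do not provide sufficient evidence against H0.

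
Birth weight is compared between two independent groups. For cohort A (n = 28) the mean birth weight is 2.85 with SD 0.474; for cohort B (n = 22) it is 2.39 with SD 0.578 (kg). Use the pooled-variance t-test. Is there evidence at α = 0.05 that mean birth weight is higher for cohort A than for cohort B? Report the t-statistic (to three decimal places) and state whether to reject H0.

t = 3.093; reject H0

Let group 1 = cohort A, group 2 = cohort B. H0: μ_1 = μ_2; H1: μ_1 > μ_2 (two-sample pooled-variance t-test, right-tailed).
s_p² = [(28−1)·0.474² + (22−1)·0.578²]/(28+22−2) = 0.272542
t = (2.85 − 2.39)/√[0.272542·(1/28 + 1/22)] = 3.093
df = n₁ + n₂ − 2 = 48
p-value = P(T ≥ 3.093) ≈ 0.002
Since p ≈ 0.002 < α = 0.05, reject H0; the evidence is statistically significant.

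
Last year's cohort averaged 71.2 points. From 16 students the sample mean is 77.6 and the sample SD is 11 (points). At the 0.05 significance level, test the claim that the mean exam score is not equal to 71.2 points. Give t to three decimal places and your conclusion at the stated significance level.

H0: μ = 71.2; H1: μ ≠ 71.2 (one-sample t-test, two-sided).
t = (x̄ − μ₀)/(s/√n) = (77.6 − 71.2)/(11/√16) = 2.327
df = n − 1 = 15
Two-sided p-value ≈ 0.034
Since p ≈ 0.034 < α = 0.05, reject H0; the data support H1.

t = 2.327; reject H0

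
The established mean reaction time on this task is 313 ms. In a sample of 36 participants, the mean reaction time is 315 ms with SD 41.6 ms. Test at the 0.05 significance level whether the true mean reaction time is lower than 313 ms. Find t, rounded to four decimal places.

H0: μ = 313; H1: μ < 313 (one-sample t-test, left-tailed).
t = (x̄ − μ₀)/(s/√n) = (315 − 313)/(41.6/√36) = 0.2885
df = n − 1 = 35
p-value = P(T ≤ 0.2885) ≈ 0.6127
Since p ≈ 0.6127 > α = 0.05, fail to reject H0; the data do not provide sufficient evidence against H0.

0.2885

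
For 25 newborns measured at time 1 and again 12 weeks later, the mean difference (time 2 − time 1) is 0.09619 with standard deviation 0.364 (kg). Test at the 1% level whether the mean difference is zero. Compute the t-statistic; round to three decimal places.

H0: μ_d = 0; H1: μ_d ≠ 0 (paired t-test on the differences, two-sided).
t = d̄/(s_d/√n) = 0.09619/(0.364/√25) = 1.321
df = n − 1 = 24
Two-sided p-value ≈ 0.199
Since p ≈ 0.199 > α = 0.01, fail to reject H0; the data do not provide sufficient evidence against H0.

1.321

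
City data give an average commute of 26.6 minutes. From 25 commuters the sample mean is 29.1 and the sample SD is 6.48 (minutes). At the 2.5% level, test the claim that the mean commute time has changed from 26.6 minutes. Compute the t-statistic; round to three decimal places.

1.929

H0: μ = 26.6; H1: μ ≠ 26.6 (one-sample t-test, two-sided).
t = (x̄ − μ₀)/(s/√n) = (29.1 − 26.6)/(6.48/√25) = 1.929
df = n − 1 = 24
Two-sided p-value ≈ 0.0656
Since p ≈ 0.0656 > α = 0.025, fail to reject H0; the evidence is not statistically significant.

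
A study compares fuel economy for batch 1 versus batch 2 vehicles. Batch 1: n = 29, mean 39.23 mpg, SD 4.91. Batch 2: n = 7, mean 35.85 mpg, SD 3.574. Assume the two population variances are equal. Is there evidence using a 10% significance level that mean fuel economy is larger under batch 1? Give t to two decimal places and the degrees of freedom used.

Let group 1 = batch 1, group 2 = batch 2. H0: μ_1 = μ_2; H1: μ_1 > μ_2 (two-sample pooled-variance t-test, right-tailed).
s_p² = [(29−1)·4.91² + (7−1)·3.574²]/(29+7−2) = 22.1079
t = (39.23 − 35.85)/√[22.1079·(1/29 + 1/7)] = 1.71
df = n₁ + n₂ − 2 = 34
p-value = P(T ≥ 1.71) ≈ 0.048
Since p ≈ 0.048 < α = 0.1, reject H0; the evidence is statistically significant.

t = 1.71, df = 34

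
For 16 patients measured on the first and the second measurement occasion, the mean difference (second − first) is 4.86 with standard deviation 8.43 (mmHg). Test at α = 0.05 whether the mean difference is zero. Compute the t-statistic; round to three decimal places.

H0: μ_d = 0; H1: μ_d ≠ 0 (paired t-test on the differences, two-sided).
t = d̄/(s_d/√n) = 4.86/(8.43/√16) = 2.306
df = n − 1 = 15
Two-sided p-value ≈ 0.0358
Since p ≈ 0.0358 < α = 0.05, reject H0; the data support H1.

2.306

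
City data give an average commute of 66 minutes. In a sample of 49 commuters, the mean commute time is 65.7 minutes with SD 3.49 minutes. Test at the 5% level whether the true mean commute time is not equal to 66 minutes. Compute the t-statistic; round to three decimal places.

-0.602

H0: μ = 66; H1: μ ≠ 66 (one-sample t-test, two-sided).
t = (x̄ − μ₀)/(s/√n) = (65.7 − 66)/(3.49/√49) = -0.602
df = n − 1 = 48
Two-sided p-value ≈ 0.550
Since p ≈ 0.550 > α = 0.05, fail to reject H0; the data do not provide sufficient evidence against H0.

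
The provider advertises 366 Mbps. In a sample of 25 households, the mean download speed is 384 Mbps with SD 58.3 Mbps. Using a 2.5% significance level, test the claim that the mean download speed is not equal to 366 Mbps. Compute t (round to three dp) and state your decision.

H0: μ = 366; H1: μ ≠ 366 (one-sample t-test, two-sided).
t = (x̄ − μ₀)/(s/√n) = (384 − 366)/(58.3/√25) = 1.544
df = n − 1 = 24
Two-sided p-value ≈ 0.136
Since p ≈ 0.136 > α = 0.025, fail to reject H0; the data do not provide sufficient evidence against H0.

t = 1.544; fail to reject H0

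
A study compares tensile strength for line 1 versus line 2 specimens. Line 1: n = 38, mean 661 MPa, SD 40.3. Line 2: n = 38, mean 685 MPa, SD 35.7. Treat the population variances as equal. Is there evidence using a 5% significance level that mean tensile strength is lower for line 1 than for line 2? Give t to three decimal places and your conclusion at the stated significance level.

t = -2.748; reject H0

Let group 1 = line 1, group 2 = line 2. H0: μ_1 = μ_2; H1: μ_1 < μ_2 (two-sample pooled-variance t-test, left-tailed).
s_p² = [(38−1)·40.3² + (38−1)·35.7²]/(38+38−2) = 1449.29
t = (661 − 685)/√[1449.29·(1/38 + 1/38)] = -2.748
df = n₁ + n₂ − 2 = 74
p-value = P(T ≤ -2.748) ≈ 0.0038
Since p ≈ 0.0038 < α = 0.05, reject H0; the evidence is statistically significant.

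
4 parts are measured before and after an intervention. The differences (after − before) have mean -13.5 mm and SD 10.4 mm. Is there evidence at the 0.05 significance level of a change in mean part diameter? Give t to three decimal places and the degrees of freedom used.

t = -2.596, df = 3

H0: μ_d = 0; H1: μ_d ≠ 0 (paired t-test on the differences, two-sided).
t = d̄/(s_d/√n) = -13.5/(10.4/√4) = -2.596
df = n − 1 = 3
Two-sided p-value ≈ 0.081
Since p ≈ 0.081 > α = 0.05, fail to reject H0; the data do not provide sufficient evidence against H0.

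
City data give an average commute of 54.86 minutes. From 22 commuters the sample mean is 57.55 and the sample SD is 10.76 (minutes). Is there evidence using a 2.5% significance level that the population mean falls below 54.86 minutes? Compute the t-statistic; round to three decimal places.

1.173

H0: μ = 54.86; H1: μ < 54.86 (one-sample t-test, left-tailed).
t = (x̄ − μ₀)/(s/√n) = (57.55 − 54.86)/(10.76/√22) = 1.173
df = n − 1 = 21
p-value = P(T ≤ 1.173) ≈ 0.8730
Since p ≈ 0.8730 > α = 0.025, fail to reject H0; the evidence is not statistically significant.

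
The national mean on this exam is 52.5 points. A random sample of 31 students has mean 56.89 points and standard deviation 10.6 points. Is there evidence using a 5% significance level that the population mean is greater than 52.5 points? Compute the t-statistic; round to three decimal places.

H0: μ = 52.5; H1: μ > 52.5 (one-sample t-test, right-tailed).
t = (x̄ − μ₀)/(s/√n) = (56.89 − 52.5)/(10.6/√31) = 2.306
df = n − 1 = 30
p-value = P(T ≥ 2.306) ≈ 0.0141
Since p ≈ 0.0141 < α = 0.05, reject H0; the evidence is statistically significant.

2.306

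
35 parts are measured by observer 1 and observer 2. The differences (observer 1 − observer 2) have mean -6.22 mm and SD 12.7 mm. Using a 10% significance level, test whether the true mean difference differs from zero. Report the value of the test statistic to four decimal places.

-2.8975

H0: μ_d = 0; H1: μ_d ≠ 0 (paired t-test on the differences, two-sided).
t = d̄/(s_d/√n) = -6.22/(12.7/√35) = -2.8975
df = n − 1 = 34
Two-sided p-value ≈ 0.0065
Since p ≈ 0.0065 < α = 0.1, reject H0; the evidence is statistically significant.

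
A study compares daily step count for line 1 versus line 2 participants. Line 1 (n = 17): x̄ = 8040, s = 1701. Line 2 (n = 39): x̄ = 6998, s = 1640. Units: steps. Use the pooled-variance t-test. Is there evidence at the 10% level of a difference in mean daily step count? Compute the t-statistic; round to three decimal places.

Let group 1 = line 1, group 2 = line 2. H0: μ_1 = μ_2; H1: μ_1 ≠ μ_2 (two-sample pooled-variance t-test, two-sided).
s_p² = [(17−1)·1701² + (39−1)·1640²]/(17+39−2) = 2749990
t = (8040 − 6998)/√[2749990·(1/17 + 1/39)] = 2.162
df = n₁ + n₂ − 2 = 54
Two-sided p-value ≈ 0.0351
Since p ≈ 0.0351 < α = 0.1, reject H0; the data support H1.

2.162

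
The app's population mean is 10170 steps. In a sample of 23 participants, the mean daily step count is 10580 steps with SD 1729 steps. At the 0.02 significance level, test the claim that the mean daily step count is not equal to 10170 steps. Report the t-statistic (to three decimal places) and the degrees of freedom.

H0: μ = 10170; H1: μ ≠ 10170 (one-sample t-test, two-sided).
t = (x̄ − μ₀)/(s/√n) = (10580 − 10170)/(1729/√23) = 1.137
df = n − 1 = 22
Two-sided p-value ≈ 0.2677
Since p ≈ 0.2677 > α = 0.02, fail to reject H0; the evidence is not statistically significant.

t = 1.137, df = 22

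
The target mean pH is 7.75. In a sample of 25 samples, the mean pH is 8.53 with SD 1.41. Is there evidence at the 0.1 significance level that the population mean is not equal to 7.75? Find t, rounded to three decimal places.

H0: μ = 7.75; H1: μ ≠ 7.75 (one-sample t-test, two-sided).
t = (x̄ − μ₀)/(s/√n) = (8.53 − 7.75)/(1.41/√25) = 2.766
df = n − 1 = 24
Two-sided p-value ≈ 0.011
Since p ≈ 0.011 < α = 0.1, reject H0; the evidence is statistically significant.

2.766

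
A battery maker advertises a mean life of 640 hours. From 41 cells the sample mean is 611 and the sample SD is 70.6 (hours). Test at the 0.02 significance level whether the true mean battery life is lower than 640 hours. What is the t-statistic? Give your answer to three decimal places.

-2.630

H0: μ = 640; H1: μ < 640 (one-sample t-test, left-tailed).
t = (x̄ − μ₀)/(s/√n) = (611 − 640)/(70.6/√41) = -2.630
df = n − 1 = 40
p-value = P(T ≤ -2.630) ≈ 0.0060
Since p ≈ 0.0060 < α = 0.02, reject H0; the data support H1.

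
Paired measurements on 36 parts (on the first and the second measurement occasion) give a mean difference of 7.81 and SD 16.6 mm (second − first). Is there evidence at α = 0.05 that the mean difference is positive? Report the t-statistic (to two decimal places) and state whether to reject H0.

H0: μ_d = 0; H1: μ_d > 0 (paired t-test on the differences, right-tailed).
t = d̄/(s_d/√n) = 7.81/(16.6/√36) = 2.82
df = n − 1 = 35
p-value = P(T ≥ 2.82) ≈ 0.0039
Since p ≈ 0.0039 < α = 0.05, reject H0; the evidence is statistically significant.

t = 2.82; reject H0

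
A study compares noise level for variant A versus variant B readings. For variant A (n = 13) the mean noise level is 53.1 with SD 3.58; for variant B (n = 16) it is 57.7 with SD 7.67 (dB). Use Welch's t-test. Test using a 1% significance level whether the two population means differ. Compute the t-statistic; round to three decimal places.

Let group 1 = variant A, group 2 = variant B. H0: μ_1 = μ_2; H1: μ_1 ≠ μ_2 (Welch's two-sample t-test, two-sided).
t = (x̄_1 − x̄_2)/√(s_1²/n_1 + s_2²/n_2) = (53.1 − 57.7)/√(3.58²/13 + 7.67²/16) = -2.130
Welch–Satterthwaite df ≈ 22.13
Two-sided p-value ≈ 0.045
Since p ≈ 0.045 > α = 0.01, fail to reject H0; the data do not provide sufficient evidence against H0.

-2.130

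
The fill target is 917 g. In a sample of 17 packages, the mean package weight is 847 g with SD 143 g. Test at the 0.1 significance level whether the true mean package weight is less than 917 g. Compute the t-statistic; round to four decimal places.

-2.0183

H0: μ = 917; H1: μ < 917 (one-sample t-test, left-tailed).
t = (x̄ − μ₀)/(s/√n) = (847 − 917)/(143/√17) = -2.0183
df = n − 1 = 16
p-value = P(T ≤ -2.0183) ≈ 0.030
Since p ≈ 0.030 < α = 0.1, reject H0; the evidence is statistically significant.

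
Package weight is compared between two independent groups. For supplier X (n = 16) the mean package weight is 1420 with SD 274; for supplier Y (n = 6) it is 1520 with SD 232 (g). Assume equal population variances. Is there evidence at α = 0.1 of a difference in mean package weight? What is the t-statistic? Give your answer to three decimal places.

-0.791

Let group 1 = supplier X, group 2 = supplier Y. H0: μ_1 = μ_2; H1: μ_1 ≠ μ_2 (two-sample pooled-variance t-test, two-sided).
s_p² = [(16−1)·274² + (6−1)·232²]/(16+6−2) = 69763
t = (1420 − 1520)/√[69763·(1/16 + 1/6)] = -0.791
df = n₁ + n₂ − 2 = 20
Two-sided p-value ≈ 0.438
Since p ≈ 0.438 > α = 0.1, fail to reject H0; the evidence is not statistically significant.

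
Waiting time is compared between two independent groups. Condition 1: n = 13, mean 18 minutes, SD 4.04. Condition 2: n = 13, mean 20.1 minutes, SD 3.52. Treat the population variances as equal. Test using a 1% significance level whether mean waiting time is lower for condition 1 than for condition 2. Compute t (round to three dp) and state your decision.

Let group 1 = condition 1, group 2 = condition 2. H0: μ_1 = μ_2; H1: μ_1 < μ_2 (two-sample pooled-variance t-test, left-tailed).
s_p² = [(13−1)·4.04² + (13−1)·3.52²]/(13+13−2) = 14.356
t = (18 − 20.1)/√[14.356·(1/13 + 1/13)] = -1.413
df = n₁ + n₂ − 2 = 24
p-value = P(T ≤ -1.413) ≈ 0.085
Since p ≈ 0.085 > α = 0.01, fail to reject H0; the evidence is not statistically significant.

t = -1.413; fail to reject H0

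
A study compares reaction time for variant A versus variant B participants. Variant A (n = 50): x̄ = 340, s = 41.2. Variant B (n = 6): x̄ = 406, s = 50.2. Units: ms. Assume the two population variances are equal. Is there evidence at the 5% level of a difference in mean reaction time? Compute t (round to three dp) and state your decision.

Let group 1 = variant A, group 2 = variant B. H0: μ_1 = μ_2; H1: μ_1 ≠ μ_2 (two-sample pooled-variance t-test, two-sided).
s_p² = [(50−1)·41.2² + (6−1)·50.2²]/(50+6−2) = 1773.61
t = (340 − 406)/√[1773.61·(1/50 + 1/6)] = -3.627
df = n₁ + n₂ − 2 = 54
Two-sided p-value ≈ 0.001
Since p ≈ 0.001 < α = 0.05, reject H0; the evidence is statistically significant.

t = -3.627; reject H0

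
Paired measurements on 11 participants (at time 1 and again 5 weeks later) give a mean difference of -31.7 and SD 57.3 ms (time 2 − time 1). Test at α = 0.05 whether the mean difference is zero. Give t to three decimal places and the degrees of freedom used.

H0: μ_d = 0; H1: μ_d ≠ 0 (paired t-test on the differences, two-sided).
t = d̄/(s_d/√n) = -31.7/(57.3/√11) = -1.835
df = n − 1 = 10
Two-sided p-value ≈ 0.0964
Since p ≈ 0.0964 > α = 0.05, fail to reject H0; the data do not provide sufficient evidence against H0.

t = -1.835, df = 10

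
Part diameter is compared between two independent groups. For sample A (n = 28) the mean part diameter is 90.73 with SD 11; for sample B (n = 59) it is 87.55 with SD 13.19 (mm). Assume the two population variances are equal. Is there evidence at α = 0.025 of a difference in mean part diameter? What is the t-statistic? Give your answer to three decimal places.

Let group 1 = sample A, group 2 = sample B. H0: μ_1 = μ_2; H1: μ_1 ≠ μ_2 (two-sample pooled-variance t-test, two-sided).
s_p² = [(28−1)·11² + (59−1)·13.19²]/(28+59−2) = 157.148
t = (90.73 − 87.55)/√[157.148·(1/28 + 1/59)] = 1.105
df = n₁ + n₂ − 2 = 85
Two-sided p-value ≈ 0.2721
Since p ≈ 0.2721 > α = 0.025, fail to reject H0; the evidence is not statistically significant.

1.105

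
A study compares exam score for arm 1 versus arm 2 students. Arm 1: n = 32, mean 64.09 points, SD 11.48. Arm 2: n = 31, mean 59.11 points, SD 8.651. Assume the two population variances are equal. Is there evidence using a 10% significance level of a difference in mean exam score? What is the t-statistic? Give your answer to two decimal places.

1.94

Let group 1 = arm 1, group 2 = arm 2. H0: μ_1 = μ_2; H1: μ_1 ≠ μ_2 (two-sample pooled-variance t-test, two-sided).
s_p² = [(32−1)·11.48² + (31−1)·8.651²]/(32+31−2) = 103.782
t = (64.09 − 59.11)/√[103.782·(1/32 + 1/31)] = 1.94
df = n₁ + n₂ − 2 = 61
Two-sided p-value ≈ 0.057
Since p ≈ 0.057 < α = 0.1, reject H0; the evidence is statistically significant.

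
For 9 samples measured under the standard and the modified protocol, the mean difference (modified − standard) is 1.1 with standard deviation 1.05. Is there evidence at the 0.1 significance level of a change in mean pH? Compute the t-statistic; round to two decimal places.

3.14

H0: μ_d = 0; H1: μ_d ≠ 0 (paired t-test on the differences, two-sided).
t = d̄/(s_d/√n) = 1.1/(1.05/√9) = 3.14
df = n − 1 = 8
Two-sided p-value ≈ 0.0137
Since p ≈ 0.0137 < α = 0.1, reject H0; the evidence is statistically significant.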